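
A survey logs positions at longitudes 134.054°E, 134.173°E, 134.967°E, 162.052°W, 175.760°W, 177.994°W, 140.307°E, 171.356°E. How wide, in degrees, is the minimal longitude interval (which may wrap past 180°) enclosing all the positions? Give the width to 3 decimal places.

63.894°

Sort the longitudes: -177.994°, -175.760°, -162.052°, +134.054°, +134.173°, +134.967°, +140.307°, +171.356°.
Eastward gaps between consecutive values (wrapping around): 2.234°, 13.708°, 296.106°, 0.119°, 0.794°, 5.340°, 31.049°, 10.650°.
Largest gap = 296.106° ⇒ minimal covering band is its complement: 360° − 296.106° = 63.894°.
Band runs from +134.054° eastward to -162.052°, crossing the antimeridian.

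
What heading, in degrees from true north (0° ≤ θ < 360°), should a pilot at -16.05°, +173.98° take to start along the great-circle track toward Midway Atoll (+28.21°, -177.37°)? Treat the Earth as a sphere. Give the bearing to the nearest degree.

Δλ = -177.37 − 173.98 = -351.35°; wrapped into (−180°, 180°]: 8.65°.
θ = atan2( sin Δλ · cos φ₂ , cos φ₁ · sin φ₂ − sin φ₁ · cos φ₂ · cos Δλ )
  = atan2(0.13253, 0.69514) = 10.794° → normalised to [0°, 360°): 10.794°.

11°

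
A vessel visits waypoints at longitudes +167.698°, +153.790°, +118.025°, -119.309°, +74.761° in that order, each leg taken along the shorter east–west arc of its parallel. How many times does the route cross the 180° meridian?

2

Leg 1: +167.698° → +153.790°, shortest Δλ = -13.908° (west) — does not cross 180°.
Leg 2: +153.790° → +118.025°, shortest Δλ = -35.765° (west) — does not cross 180°.
Leg 3: +118.025° → -119.309°, shortest Δλ = 122.666° (east) — crosses 180°.
Leg 4: -119.309° → +74.761°, shortest Δλ = -165.93° (west) — crosses 180°.
Total crossings: 2.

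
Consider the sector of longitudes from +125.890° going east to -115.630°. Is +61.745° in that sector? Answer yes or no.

Band width going east from +125.890° to -115.630°: ((-115.630 − 125.890) mod 360) = 118.480°.
Offset of +61.745° east of the west edge: ((61.745 − 125.890) mod 360) = 295.855°.
295.855° > 118.480° ⇒ outside.

No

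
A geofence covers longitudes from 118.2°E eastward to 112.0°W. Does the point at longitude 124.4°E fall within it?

Band width going east from +118.2° to -112.0°: ((-112.0 − 118.2) mod 360) = 129.8°.
Offset of +124.4° east of the west edge: ((124.4 − 118.2) mod 360) = 6.2°.
6.2° ≤ 129.8° ⇒ inside.

Yes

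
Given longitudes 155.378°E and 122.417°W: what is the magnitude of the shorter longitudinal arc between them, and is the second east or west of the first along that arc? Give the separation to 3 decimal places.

82.205° east

Raw difference: -122.417 − 155.378 = -277.795°.
Normalise into (−180°, 180°]: -277.795° + 360° = 82.205°.
Positive ⇒ the second point lies to the east; separation 82.205°.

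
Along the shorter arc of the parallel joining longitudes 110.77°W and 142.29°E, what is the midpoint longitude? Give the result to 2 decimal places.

164.24°W

Signed shortest Δλ from -110.77° to +142.29° is -106.94°.
Midpoint longitude = -110.77° + (-106.94°)/2 = -110.77° − 53.47° = -164.24°.
(The naïve average (-110.77 + +142.29)/2 = 15.76° is on the wrong side of the globe.)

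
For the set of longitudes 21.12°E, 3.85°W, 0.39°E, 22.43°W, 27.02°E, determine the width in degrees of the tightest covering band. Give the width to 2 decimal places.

Sort the longitudes: -22.43°, -3.85°, +0.39°, +21.12°, +27.02°.
Eastward gaps between consecutive values (wrapping around): 18.58°, 4.24°, 20.73°, 5.90°, 310.55°.
Largest gap = 310.55° ⇒ minimal covering band is its complement: 360° − 310.55° = 49.45°.
Band runs from -22.43° eastward to +27.02°.

49.45°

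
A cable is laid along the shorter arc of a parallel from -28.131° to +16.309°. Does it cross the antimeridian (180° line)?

No

Signed shortest Δλ = ((16.309 − -28.131 + 180) mod 360) − 180 = 44.44°.
Going east by 44.44° from -28.131° reaches +16.309° without touching 180°.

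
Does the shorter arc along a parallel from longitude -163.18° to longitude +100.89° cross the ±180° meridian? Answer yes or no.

Yes

Naïve |100.89 − -163.18| = 264.07° > 180°, so the shorter arc goes the other way round — across 180°.
Signed shortest Δλ = ((100.89 − -163.18 + 180) mod 360) − 180 = -95.93°.
Going west by 95.93° from -163.18° passes through 180° before reaching +100.89°.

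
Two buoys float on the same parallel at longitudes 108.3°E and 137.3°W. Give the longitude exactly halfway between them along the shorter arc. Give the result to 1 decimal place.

Signed shortest Δλ from +108.3° to -137.3° is +114.4°.
Midpoint longitude = +108.3° + (+114.4°)/2 = +108.3° + 57.2° = +165.5°.
(The naïve average (+108.3 + -137.3)/2 = -14.5° is on the wrong side of the globe.)

165.5°E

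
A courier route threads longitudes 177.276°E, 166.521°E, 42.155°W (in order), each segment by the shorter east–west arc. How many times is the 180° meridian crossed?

Leg 1: +177.276° → +166.521°, shortest Δλ = -10.755° (west) — does not cross 180°.
Leg 2: +166.521° → -42.155°, shortest Δλ = 151.324° (east) — crosses 180°.
Total crossings: 1.

1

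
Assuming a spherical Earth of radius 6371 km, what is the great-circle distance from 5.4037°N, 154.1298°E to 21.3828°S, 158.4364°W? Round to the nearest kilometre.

Δλ = -158.4364 − 154.1298 = -312.5662°; wrapped into (−180°, 180°]: 47.4338°.
Δφ = -21.3828 − 5.4037 = -26.7865°.
a = sin²(Δφ/2) + cos φ₁ · cos φ₂ · sin²(Δλ/2) = 0.203628.
c = 2·atan2(√a, √(1−a)) = 0.93633 rad → d = 6371·c ≈ 5965.38 km.

5965 km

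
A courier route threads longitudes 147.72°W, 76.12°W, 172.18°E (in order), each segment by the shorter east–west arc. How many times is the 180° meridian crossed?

1

Leg 1: -147.72° → -76.12°, shortest Δλ = 71.6° (east) — does not cross 180°.
Leg 2: -76.12° → +172.18°, shortest Δλ = -111.7° (west) — crosses 180°.
Total crossings: 1.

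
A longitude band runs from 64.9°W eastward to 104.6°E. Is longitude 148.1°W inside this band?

Band width going east from -64.9° to +104.6°: ((104.6 − -64.9) mod 360) = 169.5°.
Offset of -148.1° east of the west edge: ((-148.1 − -64.9) mod 360) = 276.8°.
276.8° > 169.5° ⇒ outside.

No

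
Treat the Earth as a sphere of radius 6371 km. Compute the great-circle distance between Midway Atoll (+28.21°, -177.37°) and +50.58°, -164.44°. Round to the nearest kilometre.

2715 km

Δλ = -164.44 − -177.37 = 12.93°.
Δφ = 50.58 − 28.21 = 22.37°.
a = sin²(Δφ/2) + cos φ₁ · cos φ₂ · sin²(Δλ/2) = 0.044722.
c = 2·atan2(√a, √(1−a)) = 0.42617 rad → d = 6371·c ≈ 2715.11 km.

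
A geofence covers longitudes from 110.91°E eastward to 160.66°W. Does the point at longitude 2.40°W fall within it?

No

Band width going east from +110.91° to -160.66°: ((-160.66 − 110.91) mod 360) = 88.43°.
Offset of -2.40° east of the west edge: ((-2.40 − 110.91) mod 360) = 246.69°.
246.69° > 88.43° ⇒ outside.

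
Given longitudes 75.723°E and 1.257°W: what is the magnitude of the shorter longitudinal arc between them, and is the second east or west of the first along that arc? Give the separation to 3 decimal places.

76.980° west

Raw difference: -1.257 − 75.723 = -76.98°.
Normalise into (−180°, 180°]: -76.98° stays -76.98°.
Negative ⇒ the second point lies to the west; separation 76.980°.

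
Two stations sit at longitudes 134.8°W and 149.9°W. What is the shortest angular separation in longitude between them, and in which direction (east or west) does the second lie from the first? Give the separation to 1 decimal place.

Raw difference: -149.9 − -134.8 = -15.1°.
Normalise into (−180°, 180°]: -15.1° stays -15.1°.
Negative ⇒ the second point lies to the west; separation 15.1°.

15.1° west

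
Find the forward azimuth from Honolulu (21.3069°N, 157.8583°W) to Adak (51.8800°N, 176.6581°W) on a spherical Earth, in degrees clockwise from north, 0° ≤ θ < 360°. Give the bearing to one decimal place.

339.1°

Δλ = -176.6581 − -157.8583 = -18.7998°.
θ = atan2( sin Δλ · cos φ₂ , cos φ₁ · sin φ₂ − sin φ₁ · cos φ₂ · cos Δλ )
  = atan2(-0.19894, 0.52060) = -20.913° → normalised to [0°, 360°): 339.087°.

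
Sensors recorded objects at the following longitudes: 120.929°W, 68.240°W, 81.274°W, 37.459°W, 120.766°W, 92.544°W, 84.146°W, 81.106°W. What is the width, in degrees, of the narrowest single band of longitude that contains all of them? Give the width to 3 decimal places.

Sort the longitudes: -120.929°, -120.766°, -92.544°, -84.146°, -81.274°, -81.106°, -68.240°, -37.459°.
Eastward gaps between consecutive values (wrapping around): 0.163°, 28.222°, 8.398°, 2.872°, 0.168°, 12.866°, 30.781°, 276.530°.
Largest gap = 276.530° ⇒ minimal covering band is its complement: 360° − 276.530° = 83.470°.
Band runs from -120.929° eastward to -37.459°.

83.470°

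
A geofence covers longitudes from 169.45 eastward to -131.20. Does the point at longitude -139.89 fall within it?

Yes

Band width going east from +169.45° to -131.20°: ((-131.20 − 169.45) mod 360) = 59.35°.
Offset of -139.89° east of the west edge: ((-139.89 − 169.45) mod 360) = 50.66°.
50.66° ≤ 59.35° ⇒ inside.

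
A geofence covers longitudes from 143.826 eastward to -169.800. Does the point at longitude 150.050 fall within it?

Band width going east from +143.826° to -169.800°: ((-169.800 − 143.826) mod 360) = 46.374°.
Offset of +150.050° east of the west edge: ((150.050 − 143.826) mod 360) = 6.224°.
6.224° ≤ 46.374° ⇒ inside.

Yes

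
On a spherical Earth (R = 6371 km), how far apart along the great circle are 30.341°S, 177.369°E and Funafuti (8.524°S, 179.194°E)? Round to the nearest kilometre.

2433 km

Δλ = 179.194 − 177.369 = 1.825°.
Δφ = -8.524 − -30.341 = 21.817°.
a = sin²(Δφ/2) + cos φ₁ · cos φ₂ · sin²(Δλ/2) = 0.036029.
c = 2·atan2(√a, √(1−a)) = 0.38194 rad → d = 6371·c ≈ 2433.35 km.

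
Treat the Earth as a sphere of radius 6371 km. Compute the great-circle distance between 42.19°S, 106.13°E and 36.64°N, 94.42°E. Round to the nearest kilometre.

8846 km

Δλ = 94.42 − 106.13 = -11.71°.
Δφ = 36.64 − -42.19 = 78.83°.
a = sin²(Δφ/2) + cos φ₁ · cos φ₂ · sin²(Δλ/2) = 0.409326.
c = 2·atan2(√a, √(1−a)) = 1.38844 rad → d = 6371·c ≈ 8845.75 km.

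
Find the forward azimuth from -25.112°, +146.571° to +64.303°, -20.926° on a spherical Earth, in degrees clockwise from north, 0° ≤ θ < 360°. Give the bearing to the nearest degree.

352°

Δλ = -20.926 − 146.571 = -167.497°.
θ = atan2( sin Δλ · cos φ₂ , cos φ₁ · sin φ₂ − sin φ₁ · cos φ₂ · cos Δλ )
  = atan2(-0.09387, 0.63627) = -8.393° → normalised to [0°, 360°): 351.607°.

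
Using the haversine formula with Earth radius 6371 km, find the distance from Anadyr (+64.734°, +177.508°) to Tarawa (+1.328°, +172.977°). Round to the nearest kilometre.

Δλ = 172.977 − 177.508 = -4.531°.
Δφ = 1.328 − 64.734 = -63.406°.
a = sin²(Δφ/2) + cos φ₁ · cos φ₂ · sin²(Δλ/2) = 0.276834.
c = 2·atan2(√a, √(1−a)) = 1.10813 rad → d = 6371·c ≈ 7059.92 km.

7060 km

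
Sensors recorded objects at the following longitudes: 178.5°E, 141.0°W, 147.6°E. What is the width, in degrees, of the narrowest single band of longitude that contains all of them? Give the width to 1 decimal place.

Sort the longitudes: -141.0°, +147.6°, +178.5°.
Eastward gaps between consecutive values (wrapping around): 288.6°, 30.9°, 40.5°.
Largest gap = 288.6° ⇒ minimal covering band is its complement: 360° − 288.6° = 71.4°.
Band runs from +147.6° eastward to -141.0°, crossing the antimeridian.

71.4°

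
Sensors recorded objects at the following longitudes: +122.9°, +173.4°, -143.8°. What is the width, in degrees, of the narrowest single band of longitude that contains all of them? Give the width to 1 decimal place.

93.3°

Sort the longitudes: -143.8°, +122.9°, +173.4°.
Eastward gaps between consecutive values (wrapping around): 266.7°, 50.5°, 42.8°.
Largest gap = 266.7° ⇒ minimal covering band is its complement: 360° − 266.7° = 93.3°.
Band runs from +122.9° eastward to -143.8°, crossing the antimeridian.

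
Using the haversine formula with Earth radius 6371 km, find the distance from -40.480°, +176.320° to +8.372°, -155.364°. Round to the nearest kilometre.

Δλ = -155.364 − 176.320 = -331.684°; wrapped into (−180°, 180°]: 28.316°.
Δφ = 8.372 − -40.480 = 48.852°.
a = sin²(Δφ/2) + cos φ₁ · cos φ₂ · sin²(Δλ/2) = 0.216019.
c = 2·atan2(√a, √(1−a)) = 0.96677 rad → d = 6371·c ≈ 6159.28 km.

6159 km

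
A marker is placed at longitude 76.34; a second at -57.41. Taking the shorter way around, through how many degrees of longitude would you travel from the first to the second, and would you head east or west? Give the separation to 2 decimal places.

Raw difference: -57.41 − 76.34 = -133.75°.
Normalise into (−180°, 180°]: -133.75° stays -133.75°.
Negative ⇒ the second point lies to the west; separation 133.75°.

133.75° west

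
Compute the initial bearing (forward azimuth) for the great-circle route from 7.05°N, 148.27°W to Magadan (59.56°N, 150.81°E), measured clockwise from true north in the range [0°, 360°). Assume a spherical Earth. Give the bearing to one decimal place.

Δλ = 150.81 − -148.27 = 299.08°; wrapped into (−180°, 180°]: -60.92°.
θ = atan2( sin Δλ · cos φ₂ , cos φ₁ · sin φ₂ − sin φ₁ · cos φ₂ · cos Δλ )
  = atan2(-0.44277, 0.82542) = -28.210° → normalised to [0°, 360°): 331.790°.

331.8°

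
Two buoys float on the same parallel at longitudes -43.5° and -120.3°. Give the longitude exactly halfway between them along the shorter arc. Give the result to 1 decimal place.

-81.9°

Signed shortest Δλ from -43.5° to -120.3° is -76.8°.
Midpoint longitude = -43.5° + (-76.8°)/2 = -43.5° − 38.4° = -81.9°.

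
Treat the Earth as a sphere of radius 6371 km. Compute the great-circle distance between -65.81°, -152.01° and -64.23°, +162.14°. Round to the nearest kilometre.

2112 km

Δλ = 162.14 − -152.01 = 314.15°; wrapped into (−180°, 180°]: -45.85°.
Δφ = -64.23 − -65.81 = 1.58°.
a = sin²(Δφ/2) + cos φ₁ · cos φ₂ · sin²(Δλ/2) = 0.027221.
c = 2·atan2(√a, √(1−a)) = 0.33149 rad → d = 6371·c ≈ 2111.92 km.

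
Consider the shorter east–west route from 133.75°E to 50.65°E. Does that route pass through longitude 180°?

No

Signed shortest Δλ = ((50.65 − 133.75 + 180) mod 360) − 180 = -83.1°.
Going west by 83.1° from +133.75° reaches +50.65° without touching 180°.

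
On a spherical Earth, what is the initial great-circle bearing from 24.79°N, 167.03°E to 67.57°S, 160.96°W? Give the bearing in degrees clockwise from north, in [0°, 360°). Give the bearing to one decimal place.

Δλ = -160.96 − 167.03 = -327.99°; wrapped into (−180°, 180°]: 32.01°.
θ = atan2( sin Δλ · cos φ₂ , cos φ₁ · sin φ₂ − sin φ₁ · cos φ₂ · cos Δλ )
  = atan2(0.20225, -0.97483) = 168.279° → normalised to [0°, 360°): 168.279°.

168.3°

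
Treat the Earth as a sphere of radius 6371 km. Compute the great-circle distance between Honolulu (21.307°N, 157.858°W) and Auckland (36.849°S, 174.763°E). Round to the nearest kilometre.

7076 km

Δλ = 174.763 − -157.858 = 332.621°; wrapped into (−180°, 180°]: -27.379°.
Δφ = -36.849 − 21.307 = -58.156°.
a = sin²(Δφ/2) + cos φ₁ · cos φ₂ · sin²(Δλ/2) = 0.277951.
c = 2·atan2(√a, √(1−a)) = 1.11063 rad → d = 6371·c ≈ 7075.82 km.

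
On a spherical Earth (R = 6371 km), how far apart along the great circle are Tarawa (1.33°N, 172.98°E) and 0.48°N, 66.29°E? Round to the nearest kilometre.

Δλ = 66.29 − 172.98 = -106.69°.
Δφ = 0.48 − 1.33 = -0.85°.
a = sin²(Δφ/2) + cos φ₁ · cos φ₂ · sin²(Δλ/2) = 0.643456.
c = 2·atan2(√a, √(1−a)) = 1.86180 rad → d = 6371·c ≈ 11861.51 km.

11862 km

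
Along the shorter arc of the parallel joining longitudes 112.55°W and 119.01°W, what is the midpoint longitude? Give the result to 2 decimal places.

Signed shortest Δλ from -112.55° to -119.01° is -6.46°.
Midpoint longitude = -112.55° + (-6.46°)/2 = -112.55° − 3.23° = -115.78°.

115.78°W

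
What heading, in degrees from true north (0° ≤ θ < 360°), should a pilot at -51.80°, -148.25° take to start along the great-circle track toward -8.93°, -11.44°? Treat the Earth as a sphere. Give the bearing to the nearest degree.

Δλ = -11.44 − -148.25 = 136.81°.
θ = atan2( sin Δλ · cos φ₂ , cos φ₁ · sin φ₂ − sin φ₁ · cos φ₂ · cos Δλ )
  = atan2(0.67612, -0.66201) = 134.396° → normalised to [0°, 360°): 134.396°.

134°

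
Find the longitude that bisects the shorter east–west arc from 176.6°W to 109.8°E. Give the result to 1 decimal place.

Signed shortest Δλ from -176.6° to +109.8° is -73.6°.
Midpoint longitude = -176.6° + (-73.6°)/2 = -176.6° − 36.8° = -213.4°.
Normalise into (−180°, 180°]: +146.6°.
(The naïve average (-176.6 + +109.8)/2 = -33.4° is on the wrong side of the globe.)

146.6°E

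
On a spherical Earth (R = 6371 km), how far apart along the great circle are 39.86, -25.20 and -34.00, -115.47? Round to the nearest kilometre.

Δλ = -115.47 − -25.20 = -90.27°.
Δφ = -34.00 − 39.86 = -73.86°.
a = sin²(Δφ/2) + cos φ₁ · cos φ₂ · sin²(Δλ/2) = 0.680697.
c = 2·atan2(√a, √(1−a)) = 1.94056 rad → d = 6371·c ≈ 12363.30 km.

12363 km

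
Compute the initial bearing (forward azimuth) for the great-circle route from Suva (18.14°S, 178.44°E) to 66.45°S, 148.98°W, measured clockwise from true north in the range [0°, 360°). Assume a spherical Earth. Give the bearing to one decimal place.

Δλ = -148.98 − 178.44 = -327.42°; wrapped into (−180°, 180°]: 32.58°.
θ = atan2( sin Δλ · cos φ₂ , cos φ₁ · sin φ₂ − sin φ₁ · cos φ₂ · cos Δλ )
  = atan2(0.21515, -0.76633) = 164.318° → normalised to [0°, 360°): 164.318°.

164.3°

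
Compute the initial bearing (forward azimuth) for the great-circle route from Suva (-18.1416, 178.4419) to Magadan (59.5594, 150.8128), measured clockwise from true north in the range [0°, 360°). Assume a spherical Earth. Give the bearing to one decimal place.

Δλ = 150.8128 − 178.4419 = -27.6291°.
θ = atan2( sin Δλ · cos φ₂ , cos φ₁ · sin φ₂ − sin φ₁ · cos φ₂ · cos Δλ )
  = atan2(-0.23495, 0.95906) = -13.765° → normalised to [0°, 360°): 346.235°.

346.2°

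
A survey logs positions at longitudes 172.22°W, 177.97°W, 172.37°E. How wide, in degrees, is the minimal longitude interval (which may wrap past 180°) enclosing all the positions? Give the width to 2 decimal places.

15.41°

Sort the longitudes: -177.97°, -172.22°, +172.37°.
Eastward gaps between consecutive values (wrapping around): 5.75°, 344.59°, 9.66°.
Largest gap = 344.59° ⇒ minimal covering band is its complement: 360° − 344.59° = 15.41°.
Band runs from +172.37° eastward to -172.22°, crossing the antimeridian.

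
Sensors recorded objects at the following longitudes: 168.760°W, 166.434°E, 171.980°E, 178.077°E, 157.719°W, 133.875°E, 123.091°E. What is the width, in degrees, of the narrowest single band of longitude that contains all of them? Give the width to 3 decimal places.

Sort the longitudes: -168.760°, -157.719°, +123.091°, +133.875°, +166.434°, +171.980°, +178.077°.
Eastward gaps between consecutive values (wrapping around): 11.041°, 280.810°, 10.784°, 32.559°, 5.546°, 6.097°, 13.163°.
Largest gap = 280.810° ⇒ minimal covering band is its complement: 360° − 280.810° = 79.190°.
Band runs from +123.091° eastward to -157.719°, crossing the antimeridian.

79.190°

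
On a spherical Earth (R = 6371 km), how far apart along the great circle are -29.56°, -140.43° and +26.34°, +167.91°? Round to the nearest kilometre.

Δλ = 167.91 − -140.43 = 308.34°; wrapped into (−180°, 180°]: -51.66°.
Δφ = 26.34 − -29.56 = 55.90°.
a = sin²(Δφ/2) + cos φ₁ · cos φ₂ · sin²(Δλ/2) = 0.367664.
c = 2·atan2(√a, √(1−a)) = 1.30293 rad → d = 6371·c ≈ 8300.98 km.

8301 km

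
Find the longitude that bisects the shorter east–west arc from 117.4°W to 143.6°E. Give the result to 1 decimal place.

166.9°W

Signed shortest Δλ from -117.4° to +143.6° is -99.0°.
Midpoint longitude = -117.4° + (-99.0°)/2 = -117.4° − 49.5° = -166.9°.
(The naïve average (-117.4 + +143.6)/2 = 13.1° is on the wrong side of the globe.)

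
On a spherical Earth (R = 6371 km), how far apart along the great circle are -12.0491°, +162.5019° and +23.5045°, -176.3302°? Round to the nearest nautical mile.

2470 nmi

Δλ = -176.3302 − 162.5019 = -338.8321°; wrapped into (−180°, 180°]: 21.1679°.
Δφ = 23.5045 − -12.0491 = 35.5536°.
a = sin²(Δφ/2) + cos φ₁ · cos φ₂ · sin²(Δλ/2) = 0.123470.
c = 2·atan2(√a, √(1−a)) = 0.71810 rad → d = 6371·c ≈ 4574.99 km ≈ 2470.30 nmi.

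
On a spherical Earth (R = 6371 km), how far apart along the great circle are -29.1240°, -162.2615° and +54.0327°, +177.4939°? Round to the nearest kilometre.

Δλ = 177.4939 − -162.2615 = 339.7554°; wrapped into (−180°, 180°]: -20.2446°.
Δφ = 54.0327 − -29.1240 = 83.1567°.
a = sin²(Δφ/2) + cos φ₁ · cos φ₂ · sin²(Δλ/2) = 0.456270.
c = 2·atan2(√a, √(1−a)) = 1.48323 rad → d = 6371·c ≈ 9449.63 km.

9450 km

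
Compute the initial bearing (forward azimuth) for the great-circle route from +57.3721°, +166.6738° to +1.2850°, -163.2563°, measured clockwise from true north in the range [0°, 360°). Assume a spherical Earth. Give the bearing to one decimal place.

145.0°

Δλ = -163.2563 − 166.6738 = -329.9301°; wrapped into (−180°, 180°]: 30.0699°.
θ = atan2( sin Δλ · cos φ₂ , cos φ₁ · sin φ₂ − sin φ₁ · cos φ₂ · cos Δλ )
  = atan2(0.50093, -0.71657) = 145.044° → normalised to [0°, 360°): 145.044°.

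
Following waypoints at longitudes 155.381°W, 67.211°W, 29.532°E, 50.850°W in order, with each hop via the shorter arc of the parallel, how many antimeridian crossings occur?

Leg 1: -155.381° → -67.211°, shortest Δλ = 88.17° (east) — does not cross 180°.
Leg 2: -67.211° → +29.532°, shortest Δλ = 96.743° (east) — does not cross 180°.
Leg 3: +29.532° → -50.850°, shortest Δλ = -80.382° (west) — does not cross 180°.
Total crossings: 0.

0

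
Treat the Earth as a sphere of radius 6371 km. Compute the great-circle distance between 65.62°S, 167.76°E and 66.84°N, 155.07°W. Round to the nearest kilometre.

15020 km

Δλ = -155.07 − 167.76 = -322.83°; wrapped into (−180°, 180°]: 37.17°.
Δφ = 66.84 − -65.62 = 132.46°.
a = sin²(Δφ/2) + cos φ₁ · cos φ₂ · sin²(Δλ/2) = 0.854029.
c = 2·atan2(√a, √(1−a)) = 2.35754 rad → d = 6371·c ≈ 15019.88 km.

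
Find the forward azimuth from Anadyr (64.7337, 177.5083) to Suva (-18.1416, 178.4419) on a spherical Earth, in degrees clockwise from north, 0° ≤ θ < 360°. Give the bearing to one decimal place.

Δλ = 178.4419 − 177.5083 = 0.9336°.
θ = atan2( sin Δλ · cos φ₂ , cos φ₁ · sin φ₂ − sin φ₁ · cos φ₂ · cos Δλ )
  = atan2(0.01548, -0.99216) = 179.106° → normalised to [0°, 360°): 179.106°.

179.1°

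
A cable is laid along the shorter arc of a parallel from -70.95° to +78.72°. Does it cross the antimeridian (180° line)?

Signed shortest Δλ = ((78.72 − -70.95 + 180) mod 360) − 180 = 149.67°.
Going east by 149.67° from -70.95° reaches +78.72° without touching 180°.

No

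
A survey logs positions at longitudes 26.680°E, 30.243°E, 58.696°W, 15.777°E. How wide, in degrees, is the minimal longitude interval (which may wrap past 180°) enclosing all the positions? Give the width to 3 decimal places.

Sort the longitudes: -58.696°, +15.777°, +26.680°, +30.243°.
Eastward gaps between consecutive values (wrapping around): 74.473°, 10.903°, 3.563°, 271.061°.
Largest gap = 271.061° ⇒ minimal covering band is its complement: 360° − 271.061° = 88.939°.
Band runs from -58.696° eastward to +30.243°.

88.939°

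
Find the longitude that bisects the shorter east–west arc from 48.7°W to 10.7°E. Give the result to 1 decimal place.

19.0°W

Signed shortest Δλ from -48.7° to +10.7° is +59.4°.
Midpoint longitude = -48.7° + (+59.4°)/2 = -48.7° + 29.7° = -19.0°.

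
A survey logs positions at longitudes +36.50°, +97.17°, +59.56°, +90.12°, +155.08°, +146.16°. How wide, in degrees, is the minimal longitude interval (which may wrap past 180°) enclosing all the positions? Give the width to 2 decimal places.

Sort the longitudes: +36.50°, +59.56°, +90.12°, +97.17°, +146.16°, +155.08°.
Eastward gaps between consecutive values (wrapping around): 23.06°, 30.56°, 7.05°, 48.99°, 8.92°, 241.42°.
Largest gap = 241.42° ⇒ minimal covering band is its complement: 360° − 241.42° = 118.58°.
Band runs from +36.50° eastward to +155.08°.

118.58°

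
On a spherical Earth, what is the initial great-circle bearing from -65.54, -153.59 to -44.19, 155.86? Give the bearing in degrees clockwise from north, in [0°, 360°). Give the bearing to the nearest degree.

Δλ = 155.86 − -153.59 = 309.45°; wrapped into (−180°, 180°]: -50.55°.
θ = atan2( sin Δλ · cos φ₂ , cos φ₁ · sin φ₂ − sin φ₁ · cos φ₂ · cos Δλ )
  = atan2(-0.55368, 0.12610) = -77.170° → normalised to [0°, 360°): 282.830°.

283°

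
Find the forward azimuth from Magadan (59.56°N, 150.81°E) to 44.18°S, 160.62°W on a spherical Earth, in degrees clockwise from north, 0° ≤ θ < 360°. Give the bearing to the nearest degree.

Δλ = -160.62 − 150.81 = -311.43°; wrapped into (−180°, 180°]: 48.57°.
θ = atan2( sin Δλ · cos φ₂ , cos φ₁ · sin φ₂ − sin φ₁ · cos φ₂ · cos Δλ )
  = atan2(0.53770, -0.76221) = 144.799° → normalised to [0°, 360°): 144.799°.

145°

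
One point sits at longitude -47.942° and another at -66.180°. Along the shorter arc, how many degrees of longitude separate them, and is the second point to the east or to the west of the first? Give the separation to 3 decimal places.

Raw difference: -66.180 − -47.942 = -18.238°.
Normalise into (−180°, 180°]: -18.238° stays -18.238°.
Negative ⇒ the second point lies to the west; separation 18.238°.

18.238° west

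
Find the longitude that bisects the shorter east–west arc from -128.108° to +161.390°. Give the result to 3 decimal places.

Signed shortest Δλ from -128.108° to +161.390° is -70.502°.
Midpoint longitude = -128.108° + (-70.502°)/2 = -128.108° − 35.251° = -163.359°.
(The naïve average (-128.108 + +161.390)/2 = 16.641° is on the wrong side of the globe.)

-163.359°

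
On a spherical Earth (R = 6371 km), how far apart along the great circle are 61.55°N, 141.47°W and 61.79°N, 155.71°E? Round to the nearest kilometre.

Δλ = 155.71 − -141.47 = 297.18°; wrapped into (−180°, 180°]: -62.82°.
Δφ = 61.79 − 61.55 = 0.24°.
a = sin²(Δφ/2) + cos φ₁ · cos φ₂ · sin²(Δλ/2) = 0.061168.
c = 2·atan2(√a, √(1−a)) = 0.49983 rad → d = 6371·c ≈ 3184.42 km.

3184 km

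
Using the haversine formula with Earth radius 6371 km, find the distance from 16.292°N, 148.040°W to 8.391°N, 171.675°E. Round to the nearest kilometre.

4455 km

Δλ = 171.675 − -148.040 = 319.715°; wrapped into (−180°, 180°]: -40.285°.
Δφ = 8.391 − 16.292 = -7.901°.
a = sin²(Δφ/2) + cos φ₁ · cos φ₂ · sin²(Δλ/2) = 0.117348.
c = 2·atan2(√a, √(1−a)) = 0.69928 rad → d = 6371·c ≈ 4455.12 km.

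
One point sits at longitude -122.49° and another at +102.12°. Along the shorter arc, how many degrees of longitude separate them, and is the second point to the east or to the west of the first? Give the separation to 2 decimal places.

Raw difference: 102.12 − -122.49 = 224.61°.
Normalise into (−180°, 180°]: 224.61° − 360° = -135.39°.
Negative ⇒ the second point lies to the west; separation 135.39°.

135.39° west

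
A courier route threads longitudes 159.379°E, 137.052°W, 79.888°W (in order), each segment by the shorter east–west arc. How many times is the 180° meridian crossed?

1

Leg 1: +159.379° → -137.052°, shortest Δλ = 63.569° (east) — crosses 180°.
Leg 2: -137.052° → -79.888°, shortest Δλ = 57.164° (east) — does not cross 180°.
Total crossings: 1.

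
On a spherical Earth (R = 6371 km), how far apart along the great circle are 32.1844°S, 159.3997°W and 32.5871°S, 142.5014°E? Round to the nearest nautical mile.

2907 nmi

Δλ = 142.5014 − -159.3997 = 301.9011°; wrapped into (−180°, 180°]: -58.0989°.
Δφ = -32.5871 − -32.1844 = -0.4027°.
a = sin²(Δφ/2) + cos φ₁ · cos φ₂ · sin²(Δλ/2) = 0.168142.
c = 2·atan2(√a, √(1−a)) = 0.84502 rad → d = 6371·c ≈ 5383.63 km ≈ 2906.93 nmi.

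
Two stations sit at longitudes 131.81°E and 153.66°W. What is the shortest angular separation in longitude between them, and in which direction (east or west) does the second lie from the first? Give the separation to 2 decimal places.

Raw difference: -153.66 − 131.81 = -285.47°.
Normalise into (−180°, 180°]: -285.47° + 360° = 74.53°.
Positive ⇒ the second point lies to the east; separation 74.53°.

74.53° east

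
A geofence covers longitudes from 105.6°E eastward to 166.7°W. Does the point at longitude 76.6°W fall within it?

No

Band width going east from +105.6° to -166.7°: ((-166.7 − 105.6) mod 360) = 87.7°.
Offset of -76.6° east of the west edge: ((-76.6 − 105.6) mod 360) = 177.8°.
177.8° > 87.7° ⇒ outside.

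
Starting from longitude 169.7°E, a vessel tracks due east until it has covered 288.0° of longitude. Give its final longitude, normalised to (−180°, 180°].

97.7°E

Start at +169.7°; shift +288.0° → +457.7°.
+457.7° lies outside (−180°, 180°]; subtract 360° → +97.7°.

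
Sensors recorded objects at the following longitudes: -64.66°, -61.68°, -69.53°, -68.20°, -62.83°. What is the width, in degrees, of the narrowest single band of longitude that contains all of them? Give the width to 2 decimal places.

7.85°

Sort the longitudes: -69.53°, -68.20°, -64.66°, -62.83°, -61.68°.
Eastward gaps between consecutive values (wrapping around): 1.33°, 3.54°, 1.83°, 1.15°, 352.15°.
Largest gap = 352.15° ⇒ minimal covering band is its complement: 360° − 352.15° = 7.85°.
Band runs from -69.53° eastward to -61.68°.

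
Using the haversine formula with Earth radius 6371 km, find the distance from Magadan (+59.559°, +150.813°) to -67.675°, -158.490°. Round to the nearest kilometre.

14734 km

Δλ = -158.490 − 150.813 = -309.303°; wrapped into (−180°, 180°]: 50.697°.
Δφ = -67.675 − 59.559 = -127.234°.
a = sin²(Δφ/2) + cos φ₁ · cos φ₂ · sin²(Δλ/2) = 0.837811.
c = 2·atan2(√a, √(1−a)) = 2.31260 rad → d = 6371·c ≈ 14733.60 km.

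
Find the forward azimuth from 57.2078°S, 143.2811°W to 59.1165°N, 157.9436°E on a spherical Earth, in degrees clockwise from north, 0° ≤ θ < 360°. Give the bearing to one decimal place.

327.5°

Δλ = 157.9436 − -143.2811 = 301.2247°; wrapped into (−180°, 180°]: -58.7753°.
θ = atan2( sin Δλ · cos φ₂ , cos φ₁ · sin φ₂ − sin φ₁ · cos φ₂ · cos Δλ )
  = atan2(-0.43894, 0.68849) = -32.519° → normalised to [0°, 360°): 327.481°.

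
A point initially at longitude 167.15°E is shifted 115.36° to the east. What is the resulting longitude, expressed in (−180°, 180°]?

77.49°W

Start at +167.15°; shift +115.36° → +282.51°.
+282.51° lies outside (−180°, 180°]; subtract 360° → -77.49°.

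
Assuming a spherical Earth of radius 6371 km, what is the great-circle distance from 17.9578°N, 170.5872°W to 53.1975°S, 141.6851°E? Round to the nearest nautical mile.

4933 nmi

Δλ = 141.6851 − -170.5872 = 312.2723°; wrapped into (−180°, 180°]: -47.7277°.
Δφ = -53.1975 − 17.9578 = -71.1553°.
a = sin²(Δφ/2) + cos φ₁ · cos φ₂ · sin²(Δλ/2) = 0.431771.
c = 2·atan2(√a, √(1−a)) = 1.43391 rad → d = 6371·c ≈ 9135.45 km ≈ 4932.75 nmi.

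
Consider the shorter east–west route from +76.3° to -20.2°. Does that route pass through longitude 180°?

No

Signed shortest Δλ = ((-20.2 − 76.3 + 180) mod 360) − 180 = -96.5°.
Going west by 96.5° from +76.3° reaches -20.2° without touching 180°.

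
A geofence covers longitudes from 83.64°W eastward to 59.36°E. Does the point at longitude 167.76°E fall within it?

No

Band width going east from -83.64° to +59.36°: ((59.36 − -83.64) mod 360) = 143.00°.
Offset of +167.76° east of the west edge: ((167.76 − -83.64) mod 360) = 251.40°.
251.40° > 143.00° ⇒ outside.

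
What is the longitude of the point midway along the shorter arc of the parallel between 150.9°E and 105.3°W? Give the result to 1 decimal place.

157.2°W

Signed shortest Δλ from +150.9° to -105.3° is +103.8°.
Midpoint longitude = +150.9° + (+103.8°)/2 = +150.9° + 51.9° = +202.8°.
Normalise into (−180°, 180°]: -157.2°.
(The naïve average (+150.9 + -105.3)/2 = 22.8° is on the wrong side of the globe.)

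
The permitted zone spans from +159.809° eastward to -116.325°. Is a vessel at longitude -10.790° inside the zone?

No

Band width going east from +159.809° to -116.325°: ((-116.325 − 159.809) mod 360) = 83.866°.
Offset of -10.790° east of the west edge: ((-10.790 − 159.809) mod 360) = 189.401°.
189.401° > 83.866° ⇒ outside.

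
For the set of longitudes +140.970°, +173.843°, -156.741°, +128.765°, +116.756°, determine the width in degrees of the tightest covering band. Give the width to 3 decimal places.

86.503°

Sort the longitudes: -156.741°, +116.756°, +128.765°, +140.970°, +173.843°.
Eastward gaps between consecutive values (wrapping around): 273.497°, 12.009°, 12.205°, 32.873°, 29.416°.
Largest gap = 273.497° ⇒ minimal covering band is its complement: 360° − 273.497° = 86.503°.
Band runs from +116.756° eastward to -156.741°, crossing the antimeridian.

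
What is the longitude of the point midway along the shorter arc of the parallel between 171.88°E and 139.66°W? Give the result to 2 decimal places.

Signed shortest Δλ from +171.88° to -139.66° is +48.46°.
Midpoint longitude = +171.88° + (+48.46°)/2 = +171.88° + 24.23° = +196.11°.
Normalise into (−180°, 180°]: -163.89°.
(The naïve average (+171.88 + -139.66)/2 = 16.11° is on the wrong side of the globe.)

163.89°W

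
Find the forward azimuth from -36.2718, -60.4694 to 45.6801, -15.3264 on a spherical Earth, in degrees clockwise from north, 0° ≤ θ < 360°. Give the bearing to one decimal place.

29.7°

Δλ = -15.3264 − -60.4694 = 45.1430°.
θ = atan2( sin Δλ · cos φ₂ , cos φ₁ · sin φ₂ − sin φ₁ · cos φ₂ · cos Δλ )
  = atan2(0.49526, 0.86836) = 29.698° → normalised to [0°, 360°): 29.698°.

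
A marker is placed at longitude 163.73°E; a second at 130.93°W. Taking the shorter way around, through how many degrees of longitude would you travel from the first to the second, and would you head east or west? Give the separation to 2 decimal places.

Raw difference: -130.93 − 163.73 = -294.66°.
Normalise into (−180°, 180°]: -294.66° + 360° = 65.34°.
Positive ⇒ the second point lies to the east; separation 65.34°.

65.34° east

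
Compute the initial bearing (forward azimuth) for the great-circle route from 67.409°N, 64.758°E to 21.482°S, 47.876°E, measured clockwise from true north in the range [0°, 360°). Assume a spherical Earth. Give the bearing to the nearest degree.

Δλ = 47.876 − 64.758 = -16.882°.
θ = atan2( sin Δλ · cos φ₂ , cos φ₁ · sin φ₂ − sin φ₁ · cos φ₂ · cos Δλ )
  = atan2(-0.27023, -0.96279) = -164.322° → normalised to [0°, 360°): 195.678°.

196°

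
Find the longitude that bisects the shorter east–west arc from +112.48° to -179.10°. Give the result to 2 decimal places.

Signed shortest Δλ from +112.48° to -179.10° is +68.42°.
Midpoint longitude = +112.48° + (+68.42°)/2 = +112.48° + 34.21° = +146.69°.
(The naïve average (+112.48 + -179.10)/2 = -33.31° is on the wrong side of the globe.)

+146.69°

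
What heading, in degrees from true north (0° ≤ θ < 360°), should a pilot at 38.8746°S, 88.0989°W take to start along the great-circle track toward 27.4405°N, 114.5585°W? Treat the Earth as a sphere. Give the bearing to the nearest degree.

335°

Δλ = -114.5585 − -88.0989 = -26.4596°.
θ = atan2( sin Δλ · cos φ₂ , cos φ₁ · sin φ₂ − sin φ₁ · cos φ₂ · cos Δλ )
  = atan2(-0.39544, 0.85742) = -24.759° → normalised to [0°, 360°): 335.241°.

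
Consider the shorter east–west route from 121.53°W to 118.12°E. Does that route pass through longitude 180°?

Yes

Naïve |118.12 − -121.53| = 239.65° > 180°, so the shorter arc goes the other way round — across 180°.
Signed shortest Δλ = ((118.12 − -121.53 + 180) mod 360) − 180 = -120.35°.
Going west by 120.35° from -121.53° passes through 180° before reaching +118.12°.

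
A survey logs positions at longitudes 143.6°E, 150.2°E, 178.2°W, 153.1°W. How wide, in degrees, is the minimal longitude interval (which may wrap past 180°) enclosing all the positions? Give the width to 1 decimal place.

63.3°

Sort the longitudes: -178.2°, -153.1°, +143.6°, +150.2°.
Eastward gaps between consecutive values (wrapping around): 25.1°, 296.7°, 6.6°, 31.6°.
Largest gap = 296.7° ⇒ minimal covering band is its complement: 360° − 296.7° = 63.3°.
Band runs from +143.6° eastward to -153.1°, crossing the antimeridian.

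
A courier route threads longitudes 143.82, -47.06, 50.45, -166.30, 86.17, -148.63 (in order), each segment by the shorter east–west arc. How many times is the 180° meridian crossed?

4

Leg 1: +143.82° → -47.06°, shortest Δλ = 169.12° (east) — crosses 180°.
Leg 2: -47.06° → +50.45°, shortest Δλ = 97.51° (east) — does not cross 180°.
Leg 3: +50.45° → -166.30°, shortest Δλ = 143.25° (east) — crosses 180°.
Leg 4: -166.30° → +86.17°, shortest Δλ = -107.53° (west) — crosses 180°.
Leg 5: +86.17° → -148.63°, shortest Δλ = 125.2° (east) — crosses 180°.
Total crossings: 4.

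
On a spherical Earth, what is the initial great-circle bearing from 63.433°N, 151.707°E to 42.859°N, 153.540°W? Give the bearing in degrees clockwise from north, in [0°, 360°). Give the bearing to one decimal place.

97.1°

Δλ = -153.540 − 151.707 = -305.247°; wrapped into (−180°, 180°]: 54.753°.
θ = atan2( sin Δλ · cos φ₂ , cos φ₁ · sin φ₂ − sin φ₁ · cos φ₂ · cos Δλ )
  = atan2(0.59864, -0.07415) = 97.061° → normalised to [0°, 360°): 97.061°.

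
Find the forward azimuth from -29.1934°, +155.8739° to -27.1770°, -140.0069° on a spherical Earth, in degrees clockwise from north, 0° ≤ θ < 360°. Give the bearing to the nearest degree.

105°

Δλ = -140.0069 − 155.8739 = -295.8808°; wrapped into (−180°, 180°]: 64.1192°.
θ = atan2( sin Δλ · cos φ₂ , cos φ₁ · sin φ₂ − sin φ₁ · cos φ₂ · cos Δλ )
  = atan2(0.80038, -0.20932) = 104.656° → normalised to [0°, 360°): 104.656°.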